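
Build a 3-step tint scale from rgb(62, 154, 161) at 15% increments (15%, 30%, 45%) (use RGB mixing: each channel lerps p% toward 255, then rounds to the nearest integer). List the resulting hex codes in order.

15%: (62 + 28.95 = 90.95→91, 154 + 15.15 = 169.15→169, 161 + 14.1 = 175.1→175) → #5ba9af
30%: (62 + 57.9 = 119.9→120, 154 + 30.3 = 184.3→184, 161 + 28.2 = 189.2→189) → #78b8bd
45%: (62 + 86.85 = 148.85→149, 154 + 45.45 = 199.45→199, 161 + 42.3 = 203.3→203) → #95c7cb

#5ba9af, #78b8bd, #95c7cb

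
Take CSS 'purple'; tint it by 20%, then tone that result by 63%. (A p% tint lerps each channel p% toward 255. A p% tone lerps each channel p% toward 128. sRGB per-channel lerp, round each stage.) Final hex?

CSS purple is rgb(128, 0, 128).
A 20% tint moves each channel 20% toward 255:
  R: 128 + 0.2×(255−128) = 128 + 25.4 = 153.4 → 153
  G: 0 + 0.2×(255−0) = 0 + 51 = 51 → 51
  B: 128 + 25.4 = 153.4 → 153
After the tint: rgb(153, 51, 153) = #993399.
A 63% tone moves each channel 63% toward 128:
  R: 153 + 0.63×(128−153) = 153 − 15.75 = 137.25 → 137
  G: 51 + 0.63×(128−51) = 51 + 48.51 = 99.51 → 100
  B: 153 − 15.75 = 137.25 → 137
rgb(137, 100, 137) = #896489.

#896489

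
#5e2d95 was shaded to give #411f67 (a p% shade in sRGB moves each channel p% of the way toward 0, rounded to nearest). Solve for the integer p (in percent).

#5e2d95 is rgb(94, 45, 149); #411f67 is rgb(65, 31, 103).
On the B channel (widest range): 103 ≈ 149 + (p/100)(0 − 149), so p ≈ 100×(103 − 149)/(0 − 149) = -4600/-149 = 30.87.
p = 31 reproduces all three channels after rounding.

31%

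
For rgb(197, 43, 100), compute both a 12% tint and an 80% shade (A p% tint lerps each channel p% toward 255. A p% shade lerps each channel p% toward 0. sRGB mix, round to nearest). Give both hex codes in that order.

#CC4477, #270914

12% tint:
  R: 197 + 0.12×(255−197) = 197 + 6.96 = 203.96 → 204
  G: 43 + 0.12×(255−43) = 43 + 25.44 = 68.44 → 68
  B: 100 + 18.6 = 118.6 → 119
  → #CC4477
80% shade:
  R: 197 − 157.6 = 39.4 → 39
  G: 43 − 34.4 = 8.6 → 9
  B: 100 + 0.8×(0−100) = 100 − 80 = 20 → 20
  → #270914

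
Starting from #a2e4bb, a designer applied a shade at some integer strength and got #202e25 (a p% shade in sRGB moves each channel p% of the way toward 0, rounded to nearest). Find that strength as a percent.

80%

#a2e4bb is rgb(162, 228, 187); #202e25 is rgb(32, 46, 37).
On the G channel (widest range): 46 ≈ 228 + (p/100)(0 − 228), so p ≈ 100×(46 − 228)/(0 − 228) = -18200/-228 = 79.82.
p = 80 reproduces all three channels after rounding.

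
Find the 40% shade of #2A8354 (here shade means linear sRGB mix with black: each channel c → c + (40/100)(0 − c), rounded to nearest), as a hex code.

#2A8354 is rgb(42, 131, 84).
A 40% shade moves each channel 40% toward 0:
  R: 42 − 16.8 = 25.2 → 25
  G: 131 + 0.4×(0−131) = 131 − 52.4 = 78.6 → 79
  B: 84 + 0.4×(0−84) = 84 − 33.6 = 50.4 → 50
rgb(25, 79, 50) = #194F32.

#194F32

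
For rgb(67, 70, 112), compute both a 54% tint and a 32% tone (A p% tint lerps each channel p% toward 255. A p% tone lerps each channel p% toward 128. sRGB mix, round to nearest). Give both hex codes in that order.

54% tint:
  R: 67 + 0.54×(255−67) = 67 + 101.52 = 168.52 → 169
  G: 70 + 0.54×(255−70) = 70 + 99.9 = 169.9 → 170
  B: 112 + 0.54×(255−112) = 112 + 77.22 = 189.22 → 189
  → #a9aabd
32% tone:
  R: 67 + 0.32×(128−67) = 67 + 19.52 = 86.52 → 87
  G: 70 + 18.56 = 88.56 → 89
  B: 112 + 0.32×(128−112) = 112 + 5.12 = 117.12 → 117
  → #575975

#a9aabd, #575975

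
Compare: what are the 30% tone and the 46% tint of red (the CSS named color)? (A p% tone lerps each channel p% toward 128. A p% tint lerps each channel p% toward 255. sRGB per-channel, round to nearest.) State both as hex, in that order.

CSS red is rgb(255, 0, 0).
30% tone:
  R: 255 − 38.1 = 216.9 → 217
  G: 0 + 0.3×(128−0) = 0 + 38.4 = 38.4 → 38
  B: 0 + 0.3×(128−0) = 0 + 38.4 = 38.4 → 38
  → #d92626
46% tint:
  R: 255 + 0 = 255 → 255
  G: 0 + 117.3 = 117.3 → 117
  B: 0 + 117.3 = 117.3 → 117
  → #ff7575

#d92626, #ff7575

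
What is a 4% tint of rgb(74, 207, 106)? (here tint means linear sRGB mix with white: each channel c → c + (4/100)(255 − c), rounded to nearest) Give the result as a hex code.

#51D170

Per channel, c → c + 0.04(255 − c):
  R: 74 + 7.24 = 81.24 → 81
  G: 207 + 0.04×(255−207) = 207 + 1.92 = 208.92 → 209
  B: 106 + 5.96 = 111.96 → 112
rgb(81, 209, 112) = #51D170.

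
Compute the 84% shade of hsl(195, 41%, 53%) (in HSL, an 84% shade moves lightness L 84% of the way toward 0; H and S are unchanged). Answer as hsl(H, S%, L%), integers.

L moves 84% from 53 toward 0: 53 − 44.52 = 8.48 → 8.
H and S are unchanged.

hsl(195, 41%, 8%)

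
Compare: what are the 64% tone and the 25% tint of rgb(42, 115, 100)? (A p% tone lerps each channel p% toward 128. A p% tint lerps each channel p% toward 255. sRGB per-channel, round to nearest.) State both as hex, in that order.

64% tone:
  R: 42 + 0.64×(128−42) = 42 + 55.04 = 97.04 → 97
  G: 115 + 0.64×(128−115) = 115 + 8.32 = 123.32 → 123
  B: 100 + 17.92 = 117.92 → 118
  → #617B76
25% tint:
  R: 42 + 0.25×(255−42) = 42 + 53.25 = 95.25 → 95
  G: 115 + 0.25×(255−115) = 115 + 35 = 150 → 150
  B: 100 + 0.25×(255−100) = 100 + 38.75 = 138.75 → 139
  → #5F968B

#617B76, #5F968B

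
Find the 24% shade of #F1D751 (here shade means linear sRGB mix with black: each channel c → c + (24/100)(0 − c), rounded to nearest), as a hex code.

#F1D751 is rgb(241, 215, 81).
A 24% shade moves each channel 24% toward 0:
  R: 241 − 57.84 = 183.16 → 183
  G: 215 − 51.6 = 163.4 → 163
  B: 81 + 0.24×(0−81) = 81 − 19.44 = 61.56 → 62
rgb(183, 163, 62) = #B7A33E.

#B7A33E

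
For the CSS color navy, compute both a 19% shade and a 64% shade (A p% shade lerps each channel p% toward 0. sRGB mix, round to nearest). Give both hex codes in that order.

CSS navy is rgb(0, 0, 128).
19% shade:
  R: 0 + 0.19×(0−0) = 0 + 0 = 0 → 0
  G: 0 + 0.19×(0−0) = 0 + 0 = 0 → 0
  B: 128 + 0.19×(0−128) = 128 − 24.32 = 103.68 → 104
  → #000068
64% shade:
  R: 0 + 0.64×(0−0) = 0 + 0 = 0 → 0
  G: 0 + 0.64×(0−0) = 0 + 0 = 0 → 0
  B: 128 + 0.64×(0−128) = 128 − 81.92 = 46.08 → 46
  → #00002E

#000068, #00002E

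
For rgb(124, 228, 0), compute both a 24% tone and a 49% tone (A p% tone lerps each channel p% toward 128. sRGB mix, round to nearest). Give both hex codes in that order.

24% tone:
  R: 124 + 0.24×(128−124) = 124 + 0.96 = 124.96 → 125
  G: 228 + 0.24×(128−228) = 228 − 24 = 204 → 204
  B: 0 + 30.72 = 30.72 → 31
  → #7DCC1F
49% tone:
  R: 124 + 0.49×(128−124) = 124 + 1.96 = 125.96 → 126
  G: 228 − 49 = 179 → 179
  B: 0 + 0.49×(128−0) = 0 + 62.72 = 62.72 → 63
  → #7EB33F

#7DCC1F, #7EB33F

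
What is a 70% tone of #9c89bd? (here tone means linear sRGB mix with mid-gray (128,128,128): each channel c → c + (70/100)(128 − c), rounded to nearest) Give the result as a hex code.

#888392

#9c89bd is rgb(156, 137, 189).
A 70% tone moves each channel 70% toward 128:
  R: 156 + 0.7×(128−156) = 156 − 19.6 = 136.4 → 136
  G: 137 − 6.3 = 130.7 → 131
  B: 189 − 42.7 = 146.3 → 146
rgb(136, 131, 146) = #888392.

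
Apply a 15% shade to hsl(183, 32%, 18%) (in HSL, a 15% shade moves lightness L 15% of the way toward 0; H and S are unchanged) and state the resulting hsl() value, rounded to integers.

L moves 15% from 18 toward 0: 18 − 2.7 = 15.3 → 15.
H and S are unchanged.

hsl(183, 32%, 15%)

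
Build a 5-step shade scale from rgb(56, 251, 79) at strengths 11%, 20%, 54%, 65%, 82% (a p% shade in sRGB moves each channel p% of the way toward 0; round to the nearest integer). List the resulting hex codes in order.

#32DF46, #2DC93F, #1A7324, #14581C, #0A2D0E

11%: (56 − 6.16 = 49.84→50, 251 − 27.61 = 223.39→223, 79 − 8.69 = 70.31→70) → #32DF46
20%: (56 − 11.2 = 44.8→45, 251 − 50.2 = 200.8→201, 79 − 15.8 = 63.2→63) → #2DC93F
54%: (56 − 30.24 = 25.76→26, 251 − 135.54 = 115.46→115, 79 − 42.66 = 36.34→36) → #1A7324
65%: (56 − 36.4 = 19.6→20, 251 − 163.15 = 87.85→88, 79 − 51.35 = 27.65→28) → #14581C
82%: (56 − 45.92 = 10.08→10, 251 − 205.82 = 45.18→45, 79 − 64.78 = 14.22→14) → #0A2D0E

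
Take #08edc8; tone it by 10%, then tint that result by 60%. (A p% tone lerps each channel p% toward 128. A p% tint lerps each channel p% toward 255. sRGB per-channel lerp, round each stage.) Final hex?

#08edc8 is rgb(8, 237, 200).
Per channel, c → c + 0.1(128 − c):
  R: 8 + 0.1×(128−8) = 8 + 12 = 20 → 20
  G: 237 + 0.1×(128−237) = 237 − 10.9 = 226.1 → 226
  B: 200 + 0.1×(128−200) = 200 − 7.2 = 192.8 → 193
After the tone: rgb(20, 226, 193) = #14e2c1.
A 60% tint moves each channel 60% toward 255:
  R: 20 + 0.6×(255−20) = 20 + 141 = 161 → 161
  G: 226 + 17.4 = 243.4 → 243
  B: 193 + 0.6×(255−193) = 193 + 37.2 = 230.2 → 230
rgb(161, 243, 230) = #a1f3e6.

#a1f3e6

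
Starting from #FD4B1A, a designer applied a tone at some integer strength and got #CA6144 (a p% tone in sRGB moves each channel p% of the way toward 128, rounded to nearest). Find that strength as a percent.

#FD4B1A is rgb(253, 75, 26); #CA6144 is rgb(202, 97, 68).
On the R channel (widest range): 202 ≈ 253 + (p/100)(128 − 253), so p ≈ 100×(202 − 253)/(128 − 253) = -5100/-125 = 40.80.
p = 41 reproduces all three channels after rounding.

41%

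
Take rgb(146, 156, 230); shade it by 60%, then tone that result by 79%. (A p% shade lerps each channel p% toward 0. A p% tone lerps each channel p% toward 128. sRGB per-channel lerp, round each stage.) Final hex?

Per channel, c → c + 0.6(0 − c):
  R: 146 − 87.6 = 58.4 → 58
  G: 156 + 0.6×(0−156) = 156 − 93.6 = 62.4 → 62
  B: 230 + 0.6×(0−230) = 230 − 138 = 92 → 92
After the shade: rgb(58, 62, 92) = #3A3E5C.
A 79% tone moves each channel 79% toward 128:
  R: 58 + 0.79×(128−58) = 58 + 55.3 = 113.3 → 113
  G: 62 + 52.14 = 114.14 → 114
  B: 92 + 0.79×(128−92) = 92 + 28.44 = 120.44 → 120
rgb(113, 114, 120) = #717278.

#717278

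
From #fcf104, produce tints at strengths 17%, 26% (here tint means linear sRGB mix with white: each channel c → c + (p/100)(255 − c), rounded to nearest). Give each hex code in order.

#fdf32f, #fdf545

#fcf104 is rgb(252, 241, 4).
17%: (252 + 0.51 = 252.51→253, 241 + 2.38 = 243.38→243, 4 + 42.67 = 46.67→47) → #fdf32f
26%: (252 + 0.78 = 252.78→253, 241 + 3.64 = 244.64→245, 4 + 65.26 = 69.26→69) → #fdf545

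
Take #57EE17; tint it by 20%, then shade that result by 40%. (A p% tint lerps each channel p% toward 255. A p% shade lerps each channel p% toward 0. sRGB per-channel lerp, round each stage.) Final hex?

#499129

#57EE17 is rgb(87, 238, 23).
Per channel, c → c + 0.2(255 − c):
  R: 87 + 0.2×(255−87) = 87 + 33.6 = 120.6 → 121
  G: 238 + 3.4 = 241.4 → 241
  B: 23 + 46.4 = 69.4 → 69
After the tint: rgb(121, 241, 69) = #79F145.
Per channel, c → c + 0.4(0 − c):
  R: 121 − 48.4 = 72.6 → 73
  G: 241 + 0.4×(0−241) = 241 − 96.4 = 144.6 → 145
  B: 69 + 0.4×(0−69) = 69 − 27.6 = 41.4 → 41
rgb(73, 145, 41) = #499129.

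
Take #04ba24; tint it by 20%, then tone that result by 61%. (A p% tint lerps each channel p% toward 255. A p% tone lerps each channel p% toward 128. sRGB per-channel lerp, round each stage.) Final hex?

#639c6d

#04ba24 is rgb(4, 186, 36).
A 20% tint moves each channel 20% toward 255:
  R: 4 + 0.2×(255−4) = 4 + 50.2 = 54.2 → 54
  G: 186 + 0.2×(255−186) = 186 + 13.8 = 199.8 → 200
  B: 36 + 0.2×(255−36) = 36 + 43.8 = 79.8 → 80
After the tint: rgb(54, 200, 80) = #36c850.
A 61% tone moves each channel 61% toward 128:
  R: 54 + 0.61×(128−54) = 54 + 45.14 = 99.14 → 99
  G: 200 − 43.92 = 156.08 → 156
  B: 80 + 0.61×(128−80) = 80 + 29.28 = 109.28 → 109
rgb(99, 156, 109) = #639c6d.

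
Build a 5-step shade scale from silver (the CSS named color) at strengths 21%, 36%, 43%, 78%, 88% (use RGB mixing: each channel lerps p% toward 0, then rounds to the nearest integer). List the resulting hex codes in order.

#989898, #7B7B7B, #6D6D6D, #2A2A2A, #171717

CSS silver is rgb(192, 192, 192).
21%: (192 − 40.32 = 151.68→152, 192 − 40.32 = 151.68→152, 192 − 40.32 = 151.68→152) → #989898
36%: (192 − 69.12 = 122.88→123, 192 − 69.12 = 122.88→123, 192 − 69.12 = 122.88→123) → #7B7B7B
43%: (192 − 82.56 = 109.44→109, 192 − 82.56 = 109.44→109, 192 − 82.56 = 109.44→109) → #6D6D6D
78%: (192 − 149.76 = 42.24→42, 192 − 149.76 = 42.24→42, 192 − 149.76 = 42.24→42) → #2A2A2A
88%: (192 − 168.96 = 23.04→23, 192 − 168.96 = 23.04→23, 192 − 168.96 = 23.04→23) → #171717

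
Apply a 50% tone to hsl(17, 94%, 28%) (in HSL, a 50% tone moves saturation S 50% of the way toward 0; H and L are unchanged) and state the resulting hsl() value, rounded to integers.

hsl(17, 47%, 28%)

S moves 50% from 94 toward 0: 94 − 47 = 47 → 47.
H and L are unchanged.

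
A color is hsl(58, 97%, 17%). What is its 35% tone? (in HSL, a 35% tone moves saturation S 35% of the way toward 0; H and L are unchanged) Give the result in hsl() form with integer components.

S moves 35% from 97 toward 0: 97 − 33.95 = 63.05 → 63.
H and L are unchanged.

hsl(58, 63%, 17%)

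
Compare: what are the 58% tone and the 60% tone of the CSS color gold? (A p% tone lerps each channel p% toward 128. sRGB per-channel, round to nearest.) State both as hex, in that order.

CSS gold is rgb(255, 215, 0).
58% tone:
  R: 255 − 73.66 = 181.34 → 181
  G: 215 − 50.46 = 164.54 → 165
  B: 0 + 0.58×(128−0) = 0 + 74.24 = 74.24 → 74
  → #b5a54a
60% tone:
  R: 255 + 0.6×(128−255) = 255 − 76.2 = 178.8 → 179
  G: 215 + 0.6×(128−215) = 215 − 52.2 = 162.8 → 163
  B: 0 + 0.6×(128−0) = 0 + 76.8 = 76.8 → 77
  → #b3a34d

#b5a54a, #b3a34d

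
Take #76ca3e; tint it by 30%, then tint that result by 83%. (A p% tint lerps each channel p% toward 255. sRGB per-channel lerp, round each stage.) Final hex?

#76ca3e is rgb(118, 202, 62).
Lerp each channel 30% toward 255:
  R: 118 + 0.3×(255−118) = 118 + 41.1 = 159.1 → 159
  G: 202 + 15.9 = 217.9 → 218
  B: 62 + 0.3×(255−62) = 62 + 57.9 = 119.9 → 120
After the tint: rgb(159, 218, 120) = #9fda78.
Per channel, c → c + 0.83(255 − c):
  R: 159 + 79.68 = 238.68 → 239
  G: 218 + 30.71 = 248.71 → 249
  B: 120 + 0.83×(255−120) = 120 + 112.05 = 232.05 → 232
rgb(239, 249, 232) = #eff9e8.

#eff9e8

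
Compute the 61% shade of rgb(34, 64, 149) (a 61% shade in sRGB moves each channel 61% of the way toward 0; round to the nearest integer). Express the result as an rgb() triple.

Per channel, c → c + 0.61(0 − c):
  R: 34 + 0.61×(0−34) = 34 − 20.74 = 13.26 → 13
  G: 64 − 39.04 = 24.96 → 25
  B: 149 + 0.61×(0−149) = 149 − 90.89 = 58.11 → 58

rgb(13, 25, 58)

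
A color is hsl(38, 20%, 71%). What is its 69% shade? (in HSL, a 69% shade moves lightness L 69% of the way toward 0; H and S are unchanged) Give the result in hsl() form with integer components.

L moves 69% from 71 toward 0: 71 − 48.99 = 22.01 → 22.
H and S are unchanged.

hsl(38, 20%, 22%)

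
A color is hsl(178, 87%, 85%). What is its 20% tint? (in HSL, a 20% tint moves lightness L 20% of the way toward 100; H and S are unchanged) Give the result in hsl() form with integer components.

hsl(178, 87%, 88%)

L moves 20% from 85 toward 100: 85 + 3 = 88 → 88.
H and S are unchanged.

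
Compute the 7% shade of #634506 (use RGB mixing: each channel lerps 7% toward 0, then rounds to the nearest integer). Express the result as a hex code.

#5C4006

#634506 is rgb(99, 69, 6).
Per channel, c → c + 0.07(0 − c):
  R: 99 + 0.07×(0−99) = 99 − 6.93 = 92.07 → 92
  G: 69 + 0.07×(0−69) = 69 − 4.83 = 64.17 → 64
  B: 6 + 0.07×(0−6) = 6 − 0.42 = 5.58 → 6
rgb(92, 64, 6) = #5C4006.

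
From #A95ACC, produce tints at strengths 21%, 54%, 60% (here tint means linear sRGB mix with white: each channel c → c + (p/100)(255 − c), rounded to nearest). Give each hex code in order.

#A95ACC is rgb(169, 90, 204).
21%: (169 + 18.06 = 187.06→187, 90 + 34.65 = 124.65→125, 204 + 10.71 = 214.71→215) → #BB7DD7
54%: (169 + 46.44 = 215.44→215, 90 + 89.1 = 179.1→179, 204 + 27.54 = 231.54→232) → #D7B3E8
60%: (169 + 51.6 = 220.6→221, 90 + 99 = 189→189, 204 + 30.6 = 234.6→235) → #DDBDEB

#BB7DD7, #D7B3E8, #DDBDEB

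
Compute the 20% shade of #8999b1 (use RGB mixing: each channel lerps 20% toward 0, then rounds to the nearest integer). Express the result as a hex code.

#6e7a8e

#8999b1 is rgb(137, 153, 177).
A 20% shade moves each channel 20% toward 0:
  R: 137 − 27.4 = 109.6 → 110
  G: 153 + 0.2×(0−153) = 153 − 30.6 = 122.4 → 122
  B: 177 + 0.2×(0−177) = 177 − 35.4 = 141.6 → 142
rgb(110, 122, 142) = #6e7a8e.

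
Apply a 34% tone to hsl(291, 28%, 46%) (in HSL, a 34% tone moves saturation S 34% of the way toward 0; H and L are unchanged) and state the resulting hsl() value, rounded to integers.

hsl(291, 18%, 46%)

S moves 34% from 28 toward 0: 28 − 9.52 = 18.48 → 18.
H and L are unchanged.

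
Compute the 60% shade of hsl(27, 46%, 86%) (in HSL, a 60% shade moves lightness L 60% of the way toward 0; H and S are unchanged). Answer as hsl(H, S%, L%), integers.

hsl(27, 46%, 34%)

L moves 60% from 86 toward 0: 86 − 51.6 = 34.4 → 34.
H and S are unchanged.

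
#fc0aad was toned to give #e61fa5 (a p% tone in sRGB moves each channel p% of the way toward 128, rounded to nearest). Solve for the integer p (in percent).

#fc0aad is rgb(252, 10, 173); #e61fa5 is rgb(230, 31, 165).
On the R channel (widest range): 230 ≈ 252 + (p/100)(128 − 252), so p ≈ 100×(230 − 252)/(128 − 252) = -2200/-124 = 17.74.
p = 18 reproduces all three channels after rounding.

18%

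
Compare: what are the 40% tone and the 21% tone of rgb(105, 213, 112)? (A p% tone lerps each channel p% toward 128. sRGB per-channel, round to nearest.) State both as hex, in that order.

40% tone:
  R: 105 + 9.2 = 114.2 → 114
  G: 213 − 34 = 179 → 179
  B: 112 + 0.4×(128−112) = 112 + 6.4 = 118.4 → 118
  → #72B376
21% tone:
  R: 105 + 0.21×(128−105) = 105 + 4.83 = 109.83 → 110
  G: 213 + 0.21×(128−213) = 213 − 17.85 = 195.15 → 195
  B: 112 + 0.21×(128−112) = 112 + 3.36 = 115.36 → 115
  → #6EC373

#72B376, #6EC373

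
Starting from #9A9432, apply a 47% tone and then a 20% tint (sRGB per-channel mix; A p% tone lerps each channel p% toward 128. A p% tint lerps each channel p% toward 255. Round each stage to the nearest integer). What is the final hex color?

#A5A279

#9A9432 is rgb(154, 148, 50).
Per channel, c → c + 0.47(128 − c):
  R: 154 − 12.22 = 141.78 → 142
  G: 148 − 9.4 = 138.6 → 139
  B: 50 + 0.47×(128−50) = 50 + 36.66 = 86.66 → 87
After the tone: rgb(142, 139, 87) = #8E8B57.
Lerp each channel 20% toward 255:
  R: 142 + 22.6 = 164.6 → 165
  G: 139 + 0.2×(255−139) = 139 + 23.2 = 162.2 → 162
  B: 87 + 0.2×(255−87) = 87 + 33.6 = 120.6 → 121
rgb(165, 162, 121) = #A5A279.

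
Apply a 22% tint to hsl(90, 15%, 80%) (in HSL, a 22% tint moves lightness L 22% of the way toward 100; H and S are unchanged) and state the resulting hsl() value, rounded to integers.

hsl(90, 15%, 84%)

L moves 22% from 80 toward 100: 80 + 4.4 = 84.4 → 84.
H and S are unchanged.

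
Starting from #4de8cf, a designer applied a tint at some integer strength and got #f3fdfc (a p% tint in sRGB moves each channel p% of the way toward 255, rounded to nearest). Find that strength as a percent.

#4de8cf is rgb(77, 232, 207); #f3fdfc is rgb(243, 253, 252).
On the R channel (widest range): 243 ≈ 77 + (p/100)(255 − 77), so p ≈ 100×(243 − 77)/(255 − 77) = 16600/178 = 93.26.
p = 93 reproduces all three channels after rounding.

93%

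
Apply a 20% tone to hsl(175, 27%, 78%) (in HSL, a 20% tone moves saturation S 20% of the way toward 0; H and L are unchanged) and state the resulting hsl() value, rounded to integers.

S moves 20% from 27 toward 0: 27 − 5.4 = 21.6 → 22.
H and L are unchanged.

hsl(175, 22%, 78%)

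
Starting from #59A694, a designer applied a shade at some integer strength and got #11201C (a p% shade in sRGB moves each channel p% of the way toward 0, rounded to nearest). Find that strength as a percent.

#59A694 is rgb(89, 166, 148); #11201C is rgb(17, 32, 28).
On the G channel (widest range): 32 ≈ 166 + (p/100)(0 − 166), so p ≈ 100×(32 − 166)/(0 − 166) = -13400/-166 = 80.72.
p = 81 reproduces all three channels after rounding.

81%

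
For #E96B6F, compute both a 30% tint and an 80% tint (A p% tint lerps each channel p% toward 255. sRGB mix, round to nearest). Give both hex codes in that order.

#E96B6F is rgb(233, 107, 111).
30% tint:
  R: 233 + 0.3×(255−233) = 233 + 6.6 = 239.6 → 240
  G: 107 + 44.4 = 151.4 → 151
  B: 111 + 43.2 = 154.2 → 154
  → #F0979A
80% tint:
  R: 233 + 17.6 = 250.6 → 251
  G: 107 + 0.8×(255−107) = 107 + 118.4 = 225.4 → 225
  B: 111 + 0.8×(255−111) = 111 + 115.2 = 226.2 → 226
  → #FBE1E2

#F0979A, #FBE1E2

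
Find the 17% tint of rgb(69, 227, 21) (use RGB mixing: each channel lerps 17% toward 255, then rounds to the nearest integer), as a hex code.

A 17% tint moves each channel 17% toward 255:
  R: 69 + 0.17×(255−69) = 69 + 31.62 = 100.62 → 101
  G: 227 + 0.17×(255−227) = 227 + 4.76 = 231.76 → 232
  B: 21 + 39.78 = 60.78 → 61
rgb(101, 232, 61) = #65e83d.

#65e83d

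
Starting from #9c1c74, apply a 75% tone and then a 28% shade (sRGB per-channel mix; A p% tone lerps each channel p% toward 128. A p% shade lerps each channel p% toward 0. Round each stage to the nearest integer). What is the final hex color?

#614a5a

#9c1c74 is rgb(156, 28, 116).
Per channel, c → c + 0.75(128 − c):
  R: 156 − 21 = 135 → 135
  G: 28 + 75 = 103 → 103
  B: 116 + 0.75×(128−116) = 116 + 9 = 125 → 125
After the tone: rgb(135, 103, 125) = #87677d.
Per channel, c → c + 0.28(0 − c):
  R: 135 − 37.8 = 97.2 → 97
  G: 103 + 0.28×(0−103) = 103 − 28.84 = 74.16 → 74
  B: 125 − 35 = 90 → 90
rgb(97, 74, 90) = #614a5a.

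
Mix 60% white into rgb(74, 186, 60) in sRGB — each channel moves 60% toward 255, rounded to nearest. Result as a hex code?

#B7E3B1

Lerp each channel 60% toward 255:
  R: 74 + 108.6 = 182.6 → 183
  G: 186 + 0.6×(255−186) = 186 + 41.4 = 227.4 → 227
  B: 60 + 0.6×(255−60) = 60 + 117 = 177 → 177
rgb(183, 227, 177) = #B7E3B1.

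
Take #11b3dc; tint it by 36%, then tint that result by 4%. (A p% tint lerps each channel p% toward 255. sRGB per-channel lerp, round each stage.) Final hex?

#11b3dc is rgb(17, 179, 220).
A 36% tint moves each channel 36% toward 255:
  R: 17 + 85.68 = 102.68 → 103
  G: 179 + 0.36×(255−179) = 179 + 27.36 = 206.36 → 206
  B: 220 + 0.36×(255−220) = 220 + 12.6 = 232.6 → 233
After the tint: rgb(103, 206, 233) = #67cee9.
A 4% tint moves each channel 4% toward 255:
  R: 103 + 6.08 = 109.08 → 109
  G: 206 + 0.04×(255−206) = 206 + 1.96 = 207.96 → 208
  B: 233 + 0.88 = 233.88 → 234
rgb(109, 208, 234) = #6dd0ea.

#6dd0ea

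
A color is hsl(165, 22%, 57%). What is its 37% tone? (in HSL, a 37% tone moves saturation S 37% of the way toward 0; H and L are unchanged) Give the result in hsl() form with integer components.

S moves 37% from 22 toward 0: 22 − 8.14 = 13.86 → 14.
H and L are unchanged.

hsl(165, 14%, 57%)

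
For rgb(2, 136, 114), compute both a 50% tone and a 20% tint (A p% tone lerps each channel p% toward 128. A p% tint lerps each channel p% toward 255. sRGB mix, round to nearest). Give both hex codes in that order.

#418479, #35a08e

50% tone:
  R: 2 + 0.5×(128−2) = 2 + 63 = 65 → 65
  G: 136 − 4 = 132 → 132
  B: 114 + 0.5×(128−114) = 114 + 7 = 121 → 121
  → #418479
20% tint:
  R: 2 + 0.2×(255−2) = 2 + 50.6 = 52.6 → 53
  G: 136 + 23.8 = 159.8 → 160
  B: 114 + 0.2×(255−114) = 114 + 28.2 = 142.2 → 142
  → #35a08e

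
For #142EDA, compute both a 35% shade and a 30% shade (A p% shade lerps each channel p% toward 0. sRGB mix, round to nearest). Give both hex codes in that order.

#0D1E8E, #0E2099

#142EDA is rgb(20, 46, 218).
35% shade:
  R: 20 + 0.35×(0−20) = 20 − 7 = 13 → 13
  G: 46 − 16.1 = 29.9 → 30
  B: 218 − 76.3 = 141.7 → 142
  → #0D1E8E
30% shade:
  R: 20 − 6 = 14 → 14
  G: 46 + 0.3×(0−46) = 46 − 13.8 = 32.2 → 32
  B: 218 + 0.3×(0−218) = 218 − 65.4 = 152.6 → 153
  → #0E2099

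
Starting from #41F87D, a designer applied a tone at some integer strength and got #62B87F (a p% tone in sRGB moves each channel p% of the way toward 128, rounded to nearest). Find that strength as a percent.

53%

#41F87D is rgb(65, 248, 125); #62B87F is rgb(98, 184, 127).
On the G channel (widest range): 184 ≈ 248 + (p/100)(128 − 248), so p ≈ 100×(184 − 248)/(128 − 248) = -6400/-120 = 53.33.
p = 53 reproduces all three channels after rounding.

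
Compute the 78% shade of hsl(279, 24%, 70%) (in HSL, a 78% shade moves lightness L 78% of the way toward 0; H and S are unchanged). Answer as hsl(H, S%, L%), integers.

L moves 78% from 70 toward 0: 70 − 54.6 = 15.4 → 15.
H and S are unchanged.

hsl(279, 24%, 15%)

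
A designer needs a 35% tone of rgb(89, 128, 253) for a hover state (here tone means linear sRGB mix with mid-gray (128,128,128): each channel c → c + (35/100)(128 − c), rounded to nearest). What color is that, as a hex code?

Lerp each channel 35% toward 128:
  R: 89 + 0.35×(128−89) = 89 + 13.65 = 102.65 → 103
  G: 128 + 0 = 128 → 128
  B: 253 − 43.75 = 209.25 → 209
rgb(103, 128, 209) = #6780d1.

#6780d1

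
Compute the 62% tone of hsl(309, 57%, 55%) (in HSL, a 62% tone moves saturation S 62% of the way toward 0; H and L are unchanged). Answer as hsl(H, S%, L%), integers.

S moves 62% from 57 toward 0: 57 − 35.34 = 21.66 → 22.
H and L are unchanged.

hsl(309, 22%, 55%)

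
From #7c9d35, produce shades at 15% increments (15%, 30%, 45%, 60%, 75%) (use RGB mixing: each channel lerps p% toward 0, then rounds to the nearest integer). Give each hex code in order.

#69852d, #576e25, #44561d, #323f15, #1f270d

#7c9d35 is rgb(124, 157, 53).
15%: (124 − 18.6 = 105.4→105, 157 − 23.55 = 133.45→133, 53 − 7.95 = 45.05→45) → #69852d
30%: (124 − 37.2 = 86.8→87, 157 − 47.1 = 109.9→110, 53 − 15.9 = 37.1→37) → #576e25
45%: (124 − 55.8 = 68.2→68, 157 − 70.65 = 86.35→86, 53 − 23.85 = 29.15→29) → #44561d
60%: (124 − 74.4 = 49.6→50, 157 − 94.2 = 62.8→63, 53 − 31.8 = 21.2→21) → #323f15
75%: (124 − 93 = 31→31, 157 − 117.75 = 39.25→39, 53 − 39.75 = 13.25→13) → #1f270d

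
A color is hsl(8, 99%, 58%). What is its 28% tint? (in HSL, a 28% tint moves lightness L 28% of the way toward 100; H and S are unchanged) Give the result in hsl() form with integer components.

hsl(8, 99%, 70%)

L moves 28% from 58 toward 100: 58 + 11.76 = 69.76 → 70.
H and S are unchanged.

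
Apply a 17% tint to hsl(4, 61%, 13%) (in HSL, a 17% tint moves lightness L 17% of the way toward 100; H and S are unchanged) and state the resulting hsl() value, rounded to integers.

L moves 17% from 13 toward 100: 13 + 14.79 = 27.79 → 28.
H and S are unchanged.

hsl(4, 61%, 28%)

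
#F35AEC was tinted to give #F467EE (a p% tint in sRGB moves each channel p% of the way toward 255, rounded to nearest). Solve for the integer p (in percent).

8%

#F35AEC is rgb(243, 90, 236); #F467EE is rgb(244, 103, 238).
On the G channel (widest range): 103 ≈ 90 + (p/100)(255 − 90), so p ≈ 100×(103 − 90)/(255 − 90) = 1300/165 = 7.88.
p = 8 reproduces all three channels after rounding.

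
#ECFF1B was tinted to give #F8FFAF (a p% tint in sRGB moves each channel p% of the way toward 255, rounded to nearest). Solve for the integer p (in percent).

#ECFF1B is rgb(236, 255, 27); #F8FFAF is rgb(248, 255, 175).
On the B channel (widest range): 175 ≈ 27 + (p/100)(255 − 27), so p ≈ 100×(175 − 27)/(255 − 27) = 14800/228 = 64.91.
p = 65 reproduces all three channels after rounding.

65%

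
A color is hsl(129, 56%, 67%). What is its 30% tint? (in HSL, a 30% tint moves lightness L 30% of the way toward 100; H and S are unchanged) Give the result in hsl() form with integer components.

L moves 30% from 67 toward 100: 67 + 9.9 = 76.9 → 77.
H and S are unchanged.

hsl(129, 56%, 77%)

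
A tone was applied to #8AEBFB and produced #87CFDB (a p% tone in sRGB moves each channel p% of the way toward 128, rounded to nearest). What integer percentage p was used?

#8AEBFB is rgb(138, 235, 251); #87CFDB is rgb(135, 207, 219).
On the B channel (widest range): 219 ≈ 251 + (p/100)(128 − 251), so p ≈ 100×(219 − 251)/(128 − 251) = -3200/-123 = 26.02.
p = 26 reproduces all three channels after rounding.

26%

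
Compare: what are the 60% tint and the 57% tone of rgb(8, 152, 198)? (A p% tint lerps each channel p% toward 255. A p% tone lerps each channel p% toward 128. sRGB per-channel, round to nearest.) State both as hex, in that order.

#9CD6E8, #4C8A9E

60% tint:
  R: 8 + 0.6×(255−8) = 8 + 148.2 = 156.2 → 156
  G: 152 + 0.6×(255−152) = 152 + 61.8 = 213.8 → 214
  B: 198 + 34.2 = 232.2 → 232
  → #9CD6E8
57% tone:
  R: 8 + 0.57×(128−8) = 8 + 68.4 = 76.4 → 76
  G: 152 − 13.68 = 138.32 → 138
  B: 198 + 0.57×(128−198) = 198 − 39.9 = 158.1 → 158
  → #4C8A9E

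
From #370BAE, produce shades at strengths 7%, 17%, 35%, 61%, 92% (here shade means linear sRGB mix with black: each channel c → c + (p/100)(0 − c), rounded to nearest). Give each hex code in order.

#370BAE is rgb(55, 11, 174).
7%: (55 − 3.85 = 51.15→51, 11 − 0.77 = 10.23→10, 174 − 12.18 = 161.82→162) → #330AA2
17%: (55 − 9.35 = 45.65→46, 11 − 1.87 = 9.13→9, 174 − 29.58 = 144.42→144) → #2E0990
35%: (55 − 19.25 = 35.75→36, 11 − 3.85 = 7.15→7, 174 − 60.9 = 113.1→113) → #240771
61%: (55 − 33.55 = 21.45→21, 11 − 6.71 = 4.29→4, 174 − 106.14 = 67.86→68) → #150444
92%: (55 − 50.6 = 4.4→4, 11 − 10.12 = 0.88→1, 174 − 160.08 = 13.92→14) → #04010E

#330AA2, #2E0990, #240771, #150444, #04010E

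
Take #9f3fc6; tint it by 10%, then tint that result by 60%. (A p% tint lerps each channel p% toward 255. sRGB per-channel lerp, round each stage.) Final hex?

#9f3fc6 is rgb(159, 63, 198).
Lerp each channel 10% toward 255:
  R: 159 + 9.6 = 168.6 → 169
  G: 63 + 0.1×(255−63) = 63 + 19.2 = 82.2 → 82
  B: 198 + 5.7 = 203.7 → 204
After the tint: rgb(169, 82, 204) = #a952cc.
Per channel, c → c + 0.6(255 − c):
  R: 169 + 51.6 = 220.6 → 221
  G: 82 + 103.8 = 185.8 → 186
  B: 204 + 0.6×(255−204) = 204 + 30.6 = 234.6 → 235
rgb(221, 186, 235) = #ddbaeb.

#ddbaeb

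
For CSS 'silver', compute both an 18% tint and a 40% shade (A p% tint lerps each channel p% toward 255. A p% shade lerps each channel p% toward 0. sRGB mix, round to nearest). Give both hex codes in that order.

CSS silver is rgb(192, 192, 192).
18% tint:
  R: 192 + 0.18×(255−192) = 192 + 11.34 = 203.34 → 203
  G: 192 + 11.34 = 203.34 → 203
  B: 192 + 0.18×(255−192) = 192 + 11.34 = 203.34 → 203
  → #CBCBCB
40% shade:
  R: 192 − 76.8 = 115.2 → 115
  G: 192 − 76.8 = 115.2 → 115
  B: 192 + 0.4×(0−192) = 192 − 76.8 = 115.2 → 115
  → #737373

#CBCBCB, #737373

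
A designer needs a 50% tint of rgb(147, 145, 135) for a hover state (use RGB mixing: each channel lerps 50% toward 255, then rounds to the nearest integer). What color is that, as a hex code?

#C9C8C3

Lerp each channel 50% toward 255:
  R: 147 + 0.5×(255−147) = 147 + 54 = 201 → 201
  G: 145 + 0.5×(255−145) = 145 + 55 = 200 → 200
  B: 135 + 0.5×(255−135) = 135 + 60 = 195 → 195
rgb(201, 200, 195) = #C9C8C3.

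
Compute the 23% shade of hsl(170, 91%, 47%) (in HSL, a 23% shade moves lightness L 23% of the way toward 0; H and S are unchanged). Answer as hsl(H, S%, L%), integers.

hsl(170, 91%, 36%)

L moves 23% from 47 toward 0: 47 − 10.81 = 36.19 → 36.
H and S are unchanged.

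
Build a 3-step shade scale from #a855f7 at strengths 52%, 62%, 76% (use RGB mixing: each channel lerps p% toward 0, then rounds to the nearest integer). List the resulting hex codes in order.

#512977, #40205e, #28143b

#a855f7 is rgb(168, 85, 247).
52%: (168 − 87.36 = 80.64→81, 85 − 44.2 = 40.8→41, 247 − 128.44 = 118.56→119) → #512977
62%: (168 − 104.16 = 63.84→64, 85 − 52.7 = 32.3→32, 247 − 153.14 = 93.86→94) → #40205e
76%: (168 − 127.68 = 40.32→40, 85 − 64.6 = 20.4→20, 247 − 187.72 = 59.28→59) → #28143b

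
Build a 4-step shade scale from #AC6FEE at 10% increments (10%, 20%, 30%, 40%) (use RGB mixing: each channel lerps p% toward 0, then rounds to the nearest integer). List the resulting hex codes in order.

#AC6FEE is rgb(172, 111, 238).
10%: (172 − 17.2 = 154.8→155, 111 − 11.1 = 99.9→100, 238 − 23.8 = 214.2→214) → #9B64D6
20%: (172 − 34.4 = 137.6→138, 111 − 22.2 = 88.8→89, 238 − 47.6 = 190.4→190) → #8A59BE
30%: (172 − 51.6 = 120.4→120, 111 − 33.3 = 77.7→78, 238 − 71.4 = 166.6→167) → #784EA7
40%: (172 − 68.8 = 103.2→103, 111 − 44.4 = 66.6→67, 238 − 95.2 = 142.8→143) → #67438F

#9B64D6, #8A59BE, #784EA7, #67438F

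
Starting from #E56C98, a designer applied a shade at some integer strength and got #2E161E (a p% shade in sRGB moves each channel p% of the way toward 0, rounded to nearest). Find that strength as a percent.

#E56C98 is rgb(229, 108, 152); #2E161E is rgb(46, 22, 30).
On the R channel (widest range): 46 ≈ 229 + (p/100)(0 − 229), so p ≈ 100×(46 − 229)/(0 − 229) = -18300/-229 = 79.91.
p = 80 reproduces all three channels after rounding.

80%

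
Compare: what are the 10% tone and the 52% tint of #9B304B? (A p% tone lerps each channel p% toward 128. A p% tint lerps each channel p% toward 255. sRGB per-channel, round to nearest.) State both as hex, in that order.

#983850, #CF9CA9

#9B304B is rgb(155, 48, 75).
10% tone:
  R: 155 + 0.1×(128−155) = 155 − 2.7 = 152.3 → 152
  G: 48 + 0.1×(128−48) = 48 + 8 = 56 → 56
  B: 75 + 0.1×(128−75) = 75 + 5.3 = 80.3 → 80
  → #983850
52% tint:
  R: 155 + 0.52×(255−155) = 155 + 52 = 207 → 207
  G: 48 + 0.52×(255−48) = 48 + 107.64 = 155.64 → 156
  B: 75 + 0.52×(255−75) = 75 + 93.6 = 168.6 → 169
  → #CF9CA9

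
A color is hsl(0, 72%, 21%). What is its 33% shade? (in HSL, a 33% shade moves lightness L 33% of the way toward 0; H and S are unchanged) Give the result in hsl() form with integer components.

L moves 33% from 21 toward 0: 21 − 6.93 = 14.07 → 14.
H and S are unchanged.

hsl(0, 72%, 14%)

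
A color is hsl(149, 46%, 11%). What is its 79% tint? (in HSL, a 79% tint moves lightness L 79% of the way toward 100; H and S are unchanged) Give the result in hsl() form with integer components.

hsl(149, 46%, 81%)

L moves 79% from 11 toward 100: 11 + 70.31 = 81.31 → 81.
H and S are unchanged.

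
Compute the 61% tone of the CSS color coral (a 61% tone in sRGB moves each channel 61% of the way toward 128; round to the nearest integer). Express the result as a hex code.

#b2806d

CSS coral is rgb(255, 127, 80).
Per channel, c → c + 0.61(128 − c):
  R: 255 + 0.61×(128−255) = 255 − 77.47 = 177.53 → 178
  G: 127 + 0.61 = 127.61 → 128
  B: 80 + 29.28 = 109.28 → 109
rgb(178, 128, 109) = #b2806d.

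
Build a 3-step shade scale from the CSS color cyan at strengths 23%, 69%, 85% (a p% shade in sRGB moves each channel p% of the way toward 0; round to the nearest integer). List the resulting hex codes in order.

#00C4C4, #004F4F, #002626

CSS cyan is rgb(0, 255, 255).
23%: (0→0, 255 − 58.65 = 196.35→196, 255 − 58.65 = 196.35→196) → #00C4C4
69%: (0→0, 255 − 175.95 = 79.05→79, 255 − 175.95 = 79.05→79) → #004F4F
85%: (0→0, 255 − 216.75 = 38.25→38, 255 − 216.75 = 38.25→38) → #002626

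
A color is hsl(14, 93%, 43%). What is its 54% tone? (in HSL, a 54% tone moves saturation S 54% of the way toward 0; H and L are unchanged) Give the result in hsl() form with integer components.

hsl(14, 43%, 43%)

S moves 54% from 93 toward 0: 93 − 50.22 = 42.78 → 43.
H and L are unchanged.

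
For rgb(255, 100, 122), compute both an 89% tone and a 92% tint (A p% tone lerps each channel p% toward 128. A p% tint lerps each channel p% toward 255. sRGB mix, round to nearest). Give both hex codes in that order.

89% tone:
  R: 255 − 113.03 = 141.97 → 142
  G: 100 + 0.89×(128−100) = 100 + 24.92 = 124.92 → 125
  B: 122 + 0.89×(128−122) = 122 + 5.34 = 127.34 → 127
  → #8E7D7F
92% tint:
  R: 255 + 0 = 255 → 255
  G: 100 + 0.92×(255−100) = 100 + 142.6 = 242.6 → 243
  B: 122 + 0.92×(255−122) = 122 + 122.36 = 244.36 → 244
  → #FFF3F4

#8E7D7F, #FFF3F4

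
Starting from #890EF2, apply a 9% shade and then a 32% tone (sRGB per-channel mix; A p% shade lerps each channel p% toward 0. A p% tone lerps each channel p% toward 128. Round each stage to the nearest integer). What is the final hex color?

#7E32BF

#890EF2 is rgb(137, 14, 242).
A 9% shade moves each channel 9% toward 0:
  R: 137 + 0.09×(0−137) = 137 − 12.33 = 124.67 → 125
  G: 14 + 0.09×(0−14) = 14 − 1.26 = 12.74 → 13
  B: 242 + 0.09×(0−242) = 242 − 21.78 = 220.22 → 220
After the shade: rgb(125, 13, 220) = #7D0DDC.
Per channel, c → c + 0.32(128 − c):
  R: 125 + 0.96 = 125.96 → 126
  G: 13 + 36.8 = 49.8 → 50
  B: 220 + 0.32×(128−220) = 220 − 29.44 = 190.56 → 191
rgb(126, 50, 191) = #7E32BF.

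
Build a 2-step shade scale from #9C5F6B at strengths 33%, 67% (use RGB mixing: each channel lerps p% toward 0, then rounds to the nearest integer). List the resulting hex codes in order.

#694048, #331F23

#9C5F6B is rgb(156, 95, 107).
33%: (156 − 51.48 = 104.52→105, 95 − 31.35 = 63.65→64, 107 − 35.31 = 71.69→72) → #694048
67%: (156 − 104.52 = 51.48→51, 95 − 63.65 = 31.35→31, 107 − 71.69 = 35.31→35) → #331F23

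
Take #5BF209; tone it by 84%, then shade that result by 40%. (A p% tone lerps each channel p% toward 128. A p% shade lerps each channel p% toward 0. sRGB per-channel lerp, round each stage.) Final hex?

#495841

#5BF209 is rgb(91, 242, 9).
An 84% tone moves each channel 84% toward 128:
  R: 91 + 0.84×(128−91) = 91 + 31.08 = 122.08 → 122
  G: 242 − 95.76 = 146.24 → 146
  B: 9 + 0.84×(128−9) = 9 + 99.96 = 108.96 → 109
After the tone: rgb(122, 146, 109) = #7A926D.
Per channel, c → c + 0.4(0 − c):
  R: 122 − 48.8 = 73.2 → 73
  G: 146 − 58.4 = 87.6 → 88
  B: 109 + 0.4×(0−109) = 109 − 43.6 = 65.4 → 65
rgb(73, 88, 65) = #495841.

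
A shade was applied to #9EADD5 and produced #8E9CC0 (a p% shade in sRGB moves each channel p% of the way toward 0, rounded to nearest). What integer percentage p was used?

10%

#9EADD5 is rgb(158, 173, 213); #8E9CC0 is rgb(142, 156, 192).
On the B channel (widest range): 192 ≈ 213 + (p/100)(0 − 213), so p ≈ 100×(192 − 213)/(0 − 213) = -2100/-213 = 9.86.
p = 10 reproduces all three channels after rounding.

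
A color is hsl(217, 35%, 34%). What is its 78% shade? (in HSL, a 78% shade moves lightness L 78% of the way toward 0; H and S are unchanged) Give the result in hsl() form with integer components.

L moves 78% from 34 toward 0: 34 − 26.52 = 7.48 → 7.
H and S are unchanged.

hsl(217, 35%, 7%)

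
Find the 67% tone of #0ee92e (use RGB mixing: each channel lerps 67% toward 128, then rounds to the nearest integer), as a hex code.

#5aa365

#0ee92e is rgb(14, 233, 46).
Lerp each channel 67% toward 128:
  R: 14 + 76.38 = 90.38 → 90
  G: 233 − 70.35 = 162.65 → 163
  B: 46 + 0.67×(128−46) = 46 + 54.94 = 100.94 → 101
rgb(90, 163, 101) = #5aa365.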